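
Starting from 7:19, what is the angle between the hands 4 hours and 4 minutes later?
First find the time 4 hours and 4 minutes after 7:19.
Total minutes: 7 x 60 + 19 + 4 x 60 + 4 = 683.
683 mod 720 = 683 minutes = 11:23.
Now compute the angle at 11:23:
Hour hand: 11 x 30 + 23 x 0.5 = 341.5 degrees
Minute hand: 23 x 6 = 138 degrees
Difference: |341.5 - 138| = 203.5 degrees
Smaller angle: 360 - 203.5 = 156.5 degrees

Final answer: 156.5 degrees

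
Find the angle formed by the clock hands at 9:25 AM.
Hour hand position: 9 x 30 + 25 x 0.5 = 282.5 degrees
Minute hand position: 25 x 6 = 150 degrees
Difference: |282.5 - 150| = 132.5 degrees
The angle between the hands is 132.5 degrees

Final answer: 132.5 degrees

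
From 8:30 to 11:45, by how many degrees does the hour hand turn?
The hour hand moves 0.5 degrees per minute.
Time elapsed: 11:45 - 8:30 = 195 minutes
Angular displacement: 195 x 0.5 = 97.5 degrees

Final answer: 97.5 degrees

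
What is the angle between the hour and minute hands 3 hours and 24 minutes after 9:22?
First find the time 3 hours and 24 minutes after 9:22.
Total minutes: 9 x 60 + 22 + 3 x 60 + 24 = 766.
766 mod 720 = 46 minutes = 12:46.
Now compute the angle at 12:46:
Hour hand: 0 x 30 + 46 x 0.5 = 23 degrees
Minute hand: 46 x 6 = 276 degrees
Difference: |23 - 276| = 253 degrees
Smaller angle: 360 - 253 = 107 degrees

Final answer: 107 degrees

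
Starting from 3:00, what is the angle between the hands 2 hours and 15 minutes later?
First find the time 2 hours and 15 minutes after 3:00.
Total minutes: 3 x 60 + 0 + 2 x 60 + 15 = 315.
315 mod 720 = 315 minutes = 5:15.
Now compute the angle at 5:15:
Hour hand: 5 x 30 + 15 x 0.5 = 157.5 degrees
Minute hand: 15 x 6 = 90 degrees
Difference: |157.5 - 90| = 67.5 degrees
The angle is 67.5 degrees

Final answer: 67.5 degrees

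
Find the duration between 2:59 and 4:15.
From 2:59 to 4:15:
(4 x 60 + 15) - (2 x 60 + 59) = 255 - 179 = 76 minutes
= 1 hour and 16 minutes

Final answer: 1 hour and 16 minutes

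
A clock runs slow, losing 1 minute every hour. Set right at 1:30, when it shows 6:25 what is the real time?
For every 60 true minutes, the faulty clock advances 59 minutes, so 1 faulty-clock minute corresponds to 60/59 true minutes.
From 1:30 to 6:25 on the faulty dial is 295 minutes.
True elapsed: 295 x 60/59 = 300 minutes = 5 hours.
True time: 1:30 + 5 hours = 6:30.

Final answer: 6:30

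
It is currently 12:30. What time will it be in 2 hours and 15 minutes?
Starting time: 12:30
Adding 15 minutes to 30 minutes: 30 + 15 = 45 minutes
Adding 2 hours: 12 + 2 = 14 - 12 = 2
Final time: 2:45

Final answer: 2:45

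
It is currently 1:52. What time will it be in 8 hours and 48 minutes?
Starting time: 1:52
Adding 48 minutes to 52 minutes: 52 + 48 = 100 minutes = 1 hour and 40 minutes
Adding 8 hours: 1 + 8 + 1 (carry) = 10
Final time: 10:40

Final answer: 10:40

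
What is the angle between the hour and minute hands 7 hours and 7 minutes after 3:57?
First find the time 7 hours and 7 minutes after 3:57.
Total minutes: 3 x 60 + 57 + 7 x 60 + 7 = 664.
664 mod 720 = 664 minutes = 11:04.
Now compute the angle at 11:04:
Hour hand: 11 x 30 + 4 x 0.5 = 332 degrees
Minute hand: 4 x 6 = 24 degrees
Difference: |332 - 24| = 308 degrees
Smaller angle: 360 - 308 = 52 degrees

Final answer: 52 degrees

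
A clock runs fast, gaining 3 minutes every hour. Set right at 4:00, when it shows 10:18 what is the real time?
For every 60 true minutes, the faulty clock advances 63 minutes, so 1 faulty-clock minute corresponds to 60/63 true minutes.
From 4:00 to 10:18 on the faulty dial is 378 minutes.
True elapsed: 378 x 60/63 = 360 minutes = 6 hours.
True time: 4:00 + 6 hours = 10:00.

Final answer: 10:00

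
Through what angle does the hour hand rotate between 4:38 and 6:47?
The hour hand moves 0.5 degrees per minute.
Time elapsed: 6:47 - 4:38 = 129 minutes
Angular displacement: 129 x 0.5 = 64.5 degrees

Final answer: 64.5 degrees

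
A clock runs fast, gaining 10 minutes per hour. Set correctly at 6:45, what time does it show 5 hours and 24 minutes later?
For every 60 true minutes, the faulty clock advances 60 + 10 = 70 minutes.
True elapsed: 5 hours and 24 minutes = 324 minutes.
Faulty clock advances: 324 x 70/60 = 378 minutes (drift: 54 minutes ahead).
Shown time: 6:45 + 378 minutes = 1:03.

Final answer: 1:03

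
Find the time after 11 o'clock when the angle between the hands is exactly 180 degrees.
For hands to be 180 degrees apart: |30H - 5.5t| = 180
With H = 11: t = (30 x 11 + 180)/5.5 = 92.73 or t = (30 x 11 - 180)/5.5 = 27.27
First valid solution (0 < t < 60): t = 27.27 minutes
The hands are opposite at 27.27 minutes past 11:00.

Final answer: 27.27 minutes past 11:00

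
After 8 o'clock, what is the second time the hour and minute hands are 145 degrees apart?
At t minutes past 8:00, the hour hand is at 30 x 8 + 0.5t degrees and the minute hand is at 6t degrees.
The smaller angle between them is 145 degrees when |30H - 5.5t| = 145 or |30H - 5.5t| = 215.
With H = 8, solve 30 x 8 - 5.5t = +/- target for each target:
  t = (30 x 8 - 145) / 5.5 = 17.27
  t = (30 x 8 + 145) / 5.5 = 70 (outside (0, 60))
  t = (30 x 8 - 215) / 5.5 = 4.55
  t = (30 x 8 + 215) / 5.5 = 82.73 (outside (0, 60))
Valid solutions in (0, 60): {4.55, 17.27} minutes.
The second occurrence is t = 17.27 minutes.
The hands form a 145-degree angle at 17.27 minutes past 8:00.

Final answer: 17.27 minutes past 8:00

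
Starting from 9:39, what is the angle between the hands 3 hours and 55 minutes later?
First find the time 3 hours and 55 minutes after 9:39.
Total minutes: 9 x 60 + 39 + 3 x 60 + 55 = 814.
814 mod 720 = 94 minutes = 1:34.
Now compute the angle at 1:34:
Hour hand: 1 x 30 + 34 x 0.5 = 47 degrees
Minute hand: 34 x 6 = 204 degrees
Difference: |47 - 204| = 157 degrees
The angle is 157 degrees

Final answer: 157 degrees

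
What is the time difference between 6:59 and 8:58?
From 6:59 to 8:58:
(8 x 60 + 58) - (6 x 60 + 59) = 538 - 419 = 119 minutes
= 1 hour and 59 minutes

Final answer: 1 hour and 59 minutes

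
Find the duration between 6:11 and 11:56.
From 6:11 to 11:56:
(11 x 60 + 56) - (6 x 60 + 11) = 716 - 371 = 345 minutes
= 5 hours and 45 minutes

Final answer: 5 hours and 45 minutes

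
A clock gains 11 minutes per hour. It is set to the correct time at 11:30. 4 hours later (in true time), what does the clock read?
For every 60 true minutes, the faulty clock advances 60 + 11 = 71 minutes.
True elapsed: 4 hours = 240 minutes.
Faulty clock advances: 240 x 71/60 = 284 minutes (drift: 44 minutes ahead).
Shown time: 11:30 + 284 minutes = 4:14.

Final answer: 4:14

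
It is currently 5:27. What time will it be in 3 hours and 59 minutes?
Starting time: 5:27
Adding 59 minutes to 27 minutes: 27 + 59 = 86 minutes = 1 hour and 26 minutes
Adding 3 hours: 5 + 3 + 1 (carry) = 9
Final time: 9:26

Final answer: 9:26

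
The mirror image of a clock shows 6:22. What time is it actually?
Reflection across the vertical (12-6) axis maps a hand at angle A degrees to (360 - A) degrees, which sends a reading of T minutes past 12:00 to (720 - T) minutes past 12:00.
Mirror reads 6:22 = 382 minutes past 12:00.
Actual time: (720 - 382) mod 720 = 338 minutes = 5:38.

Final answer: 5:38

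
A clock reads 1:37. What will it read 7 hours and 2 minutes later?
Starting time: 1:37
Adding 2 minutes to 37 minutes: 37 + 2 = 39 minutes
Adding 7 hours: 1 + 7 = 8
Final time: 8:39

Final answer: 8:39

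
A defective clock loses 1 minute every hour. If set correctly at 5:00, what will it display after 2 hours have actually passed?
For every 60 true minutes, the faulty clock advances 60 - 1 = 59 minutes.
True elapsed: 2 hours = 120 minutes.
Faulty clock advances: 120 x 59/60 = 118 minutes (drift: 2 minutes behind).
Shown time: 5:00 + 118 minutes = 6:58.

Final answer: 6:58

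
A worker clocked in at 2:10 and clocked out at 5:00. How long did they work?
From 2:10 to 5:00:
(5 x 60 + 0) - (2 x 60 + 10) = 300 - 130 = 170 minutes
= 2 hours and 50 minutes

Final answer: 2 hours and 50 minutes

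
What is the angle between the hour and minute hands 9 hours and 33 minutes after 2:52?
First find the time 9 hours and 33 minutes after 2:52.
Total minutes: 2 x 60 + 52 + 9 x 60 + 33 = 745.
745 mod 720 = 25 minutes = 12:25.
Now compute the angle at 12:25:
Hour hand: 0 x 30 + 25 x 0.5 = 12.5 degrees
Minute hand: 25 x 6 = 150 degrees
Difference: |12.5 - 150| = 137.5 degrees
The angle is 137.5 degrees

Final answer: 137.5 degrees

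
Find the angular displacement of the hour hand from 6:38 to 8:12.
The hour hand moves 0.5 degrees per minute.
Time elapsed: 8:12 - 6:38 = 94 minutes
Angular displacement: 94 x 0.5 = 47 degrees

Final answer: 47 degrees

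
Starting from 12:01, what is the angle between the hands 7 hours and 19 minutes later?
First find the time 7 hours and 19 minutes after 12:01.
Total minutes: 12 x 60 + 1 + 7 x 60 + 19 = 1160.
1160 mod 720 = 440 minutes = 7:20.
Now compute the angle at 7:20:
Hour hand: 7 x 30 + 20 x 0.5 = 220 degrees
Minute hand: 20 x 6 = 120 degrees
Difference: |220 - 120| = 100 degrees
The angle is 100 degrees

Final answer: 100 degrees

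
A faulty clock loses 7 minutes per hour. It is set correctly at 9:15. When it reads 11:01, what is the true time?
For every 60 true minutes, the faulty clock advances 53 minutes, so 1 faulty-clock minute corresponds to 60/53 true minutes.
From 9:15 to 11:01 on the faulty dial is 106 minutes.
True elapsed: 106 x 60/53 = 120 minutes = 2 hours.
True time: 9:15 + 2 hours = 11:15.

Final answer: 11:15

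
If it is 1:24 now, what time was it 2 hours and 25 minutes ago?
Starting time: 1:24 = 84 total minutes past 12:00
Subtracting: 2 hours and 25 minutes = 145 minutes
84 - 145 = -61 (negative, add 12 hours = 720) = 659 minutes
= 10 hours and 59 minutes past 12:00 = 10:59

Final answer: 10:59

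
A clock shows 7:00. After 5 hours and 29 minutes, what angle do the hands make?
First find the time 5 hours and 29 minutes after 7:00.
Total minutes: 7 x 60 + 0 + 5 x 60 + 29 = 749.
749 mod 720 = 29 minutes = 12:29.
Now compute the angle at 12:29:
Hour hand: 0 x 30 + 29 x 0.5 = 14.5 degrees
Minute hand: 29 x 6 = 174 degrees
Difference: |14.5 - 174| = 159.5 degrees
The angle is 159.5 degrees

Final answer: 159.5 degrees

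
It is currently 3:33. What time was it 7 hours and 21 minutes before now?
Starting time: 3:33 = 213 total minutes past 12:00
Subtracting: 7 hours and 21 minutes = 441 minutes
213 - 441 = -228 (negative, add 12 hours = 720) = 492 minutes
= 8 hours and 12 minutes past 12:00 = 8:12

Final answer: 8:12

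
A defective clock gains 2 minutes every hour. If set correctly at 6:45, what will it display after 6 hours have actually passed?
For every 60 true minutes, the faulty clock advances 60 + 2 = 62 minutes.
True elapsed: 6 hours = 360 minutes.
Faulty clock advances: 360 x 62/60 = 372 minutes (drift: 12 minutes ahead).
Shown time: 6:45 + 372 minutes = 12:57.

Final answer: 12:57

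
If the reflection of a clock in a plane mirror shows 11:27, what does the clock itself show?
Reflection across the vertical (12-6) axis maps a hand at angle A degrees to (360 - A) degrees, which sends a reading of T minutes past 12:00 to (720 - T) minutes past 12:00.
Mirror reads 11:27 = 687 minutes past 12:00.
Actual time: (720 - 687) mod 720 = 33 minutes = 12:33.

Final answer: 12:33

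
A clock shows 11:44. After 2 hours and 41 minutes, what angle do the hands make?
First find the time 2 hours and 41 minutes after 11:44.
Total minutes: 11 x 60 + 44 + 2 x 60 + 41 = 865.
865 mod 720 = 145 minutes = 2:25.
Now compute the angle at 2:25:
Hour hand: 2 x 30 + 25 x 0.5 = 72.5 degrees
Minute hand: 25 x 6 = 150 degrees
Difference: |72.5 - 150| = 77.5 degrees
The angle is 77.5 degrees

Final answer: 77.5 degrees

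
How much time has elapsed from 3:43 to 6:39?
From 3:43 to 6:39:
(6 x 60 + 39) - (3 x 60 + 43) = 399 - 223 = 176 minutes
= 2 hours and 56 minutes

Final answer: 2 hours and 56 minutes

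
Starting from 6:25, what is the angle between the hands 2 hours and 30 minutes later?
First find the time 2 hours and 30 minutes after 6:25.
Total minutes: 6 x 60 + 25 + 2 x 60 + 30 = 535.
535 mod 720 = 535 minutes = 8:55.
Now compute the angle at 8:55:
Hour hand: 8 x 30 + 55 x 0.5 = 267.5 degrees
Minute hand: 55 x 6 = 330 degrees
Difference: |267.5 - 330| = 62.5 degrees
The angle is 62.5 degrees

Final answer: 62.5 degrees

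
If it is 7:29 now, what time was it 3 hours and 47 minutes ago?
Starting time: 7:29 = 449 total minutes past 12:00
Subtracting: 3 hours and 47 minutes = 227 minutes
449 - 227 = 222 minutes
= 3 hours and 42 minutes past 12:00 = 3:42

Final answer: 3:42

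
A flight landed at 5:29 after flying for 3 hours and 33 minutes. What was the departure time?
Starting time: 5:29 = 329 total minutes past 12:00
Subtracting: 3 hours and 33 minutes = 213 minutes
329 - 213 = 116 minutes
= 1 hour and 56 minutes past 12:00 = 1:56

Final answer: 1:56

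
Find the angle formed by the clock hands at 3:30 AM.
Hour hand position: 3 x 30 + 30 x 0.5 = 105 degrees
Minute hand position: 30 x 6 = 180 degrees
Difference: |105 - 180| = 75 degrees
The angle between the hands is 75 degrees

Final answer: 75 degrees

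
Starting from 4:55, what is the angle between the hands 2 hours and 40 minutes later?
First find the time 2 hours and 40 minutes after 4:55.
Total minutes: 4 x 60 + 55 + 2 x 60 + 40 = 455.
455 mod 720 = 455 minutes = 7:35.
Now compute the angle at 7:35:
Hour hand: 7 x 30 + 35 x 0.5 = 227.5 degrees
Minute hand: 35 x 6 = 210 degrees
Difference: |227.5 - 210| = 17.5 degrees
The angle is 17.5 degrees

Final answer: 17.5 degrees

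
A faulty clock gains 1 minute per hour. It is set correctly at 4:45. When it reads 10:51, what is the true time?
For every 60 true minutes, the faulty clock advances 61 minutes, so 1 faulty-clock minute corresponds to 60/61 true minutes.
From 4:45 to 10:51 on the faulty dial is 366 minutes.
True elapsed: 366 x 60/61 = 360 minutes = 6 hours.
True time: 4:45 + 6 hours = 10:45.

Final answer: 10:45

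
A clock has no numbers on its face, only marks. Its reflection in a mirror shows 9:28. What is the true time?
Reflection across the vertical (12-6) axis maps a hand at angle A degrees to (360 - A) degrees, which sends a reading of T minutes past 12:00 to (720 - T) minutes past 12:00.
Mirror reads 9:28 = 568 minutes past 12:00.
Actual time: (720 - 568) mod 720 = 152 minutes = 2:32.

Final answer: 2:32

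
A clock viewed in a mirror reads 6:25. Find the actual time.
Reflection across the vertical (12-6) axis maps a hand at angle A degrees to (360 - A) degrees, which sends a reading of T minutes past 12:00 to (720 - T) minutes past 12:00.
Mirror reads 6:25 = 385 minutes past 12:00.
Actual time: (720 - 385) mod 720 = 335 minutes = 5:35.

Final answer: 5:35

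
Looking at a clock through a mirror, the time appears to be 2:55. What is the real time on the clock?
Reflection across the vertical (12-6) axis maps a hand at angle A degrees to (360 - A) degrees, which sends a reading of T minutes past 12:00 to (720 - T) minutes past 12:00.
Mirror reads 2:55 = 175 minutes past 12:00.
Actual time: (720 - 175) mod 720 = 545 minutes = 9:05.

Final answer: 9:05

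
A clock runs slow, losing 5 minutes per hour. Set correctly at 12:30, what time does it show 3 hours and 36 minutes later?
For every 60 true minutes, the faulty clock advances 60 - 5 = 55 minutes.
True elapsed: 3 hours and 36 minutes = 216 minutes.
Faulty clock advances: 216 x 55/60 = 198 minutes (drift: 18 minutes behind).
Shown time: 12:30 + 198 minutes = 3:48.

Final answer: 3:48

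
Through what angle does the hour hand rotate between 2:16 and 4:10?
The hour hand moves 0.5 degrees per minute.
Time elapsed: 4:10 - 2:16 = 114 minutes
Angular displacement: 114 x 0.5 = 57 degrees

Final answer: 57 degrees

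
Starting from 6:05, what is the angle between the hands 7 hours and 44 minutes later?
First find the time 7 hours and 44 minutes after 6:05.
Total minutes: 6 x 60 + 5 + 7 x 60 + 44 = 829.
829 mod 720 = 109 minutes = 1:49.
Now compute the angle at 1:49:
Hour hand: 1 x 30 + 49 x 0.5 = 54.5 degrees
Minute hand: 49 x 6 = 294 degrees
Difference: |54.5 - 294| = 239.5 degrees
Smaller angle: 360 - 239.5 = 120.5 degrees

Final answer: 120.5 degrees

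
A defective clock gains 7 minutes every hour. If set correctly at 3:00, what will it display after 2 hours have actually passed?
For every 60 true minutes, the faulty clock advances 60 + 7 = 67 minutes.
True elapsed: 2 hours = 120 minutes.
Faulty clock advances: 120 x 67/60 = 134 minutes (drift: 14 minutes ahead).
Shown time: 3:00 + 134 minutes = 5:14.

Final answer: 5:14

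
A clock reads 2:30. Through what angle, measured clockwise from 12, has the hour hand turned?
The hour hand moves 30 degrees per hour and 0.5 degrees per minute.
At 2:30: (2) x 30 + 30 x 0.5 = 60 + 15 = 75 degrees

Final answer: 75 degrees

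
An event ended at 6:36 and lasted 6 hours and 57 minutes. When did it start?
Starting time: 6:36 = 396 total minutes past 12:00
Subtracting: 6 hours and 57 minutes = 417 minutes
396 - 417 = -21 (negative, add 12 hours = 720) = 699 minutes
= 11 hours and 39 minutes past 12:00 = 11:39

Final answer: 11:39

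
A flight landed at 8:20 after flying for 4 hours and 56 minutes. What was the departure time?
Starting time: 8:20 = 500 total minutes past 12:00
Subtracting: 4 hours and 56 minutes = 296 minutes
500 - 296 = 204 minutes
= 3 hours and 24 minutes past 12:00 = 3:24

Final answer: 3:24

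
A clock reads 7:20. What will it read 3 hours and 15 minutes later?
Starting time: 7:20
Adding 15 minutes to 20 minutes: 20 + 15 = 35 minutes
Adding 3 hours: 7 + 3 = 10
Final time: 10:35

Final answer: 10:35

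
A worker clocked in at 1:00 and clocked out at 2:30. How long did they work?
From 1:00 to 2:30:
(2 x 60 + 30) - (1 x 60 + 0) = 150 - 60 = 90 minutes
= 1 hour and 30 minutes

Final answer: 1 hour and 30 minutes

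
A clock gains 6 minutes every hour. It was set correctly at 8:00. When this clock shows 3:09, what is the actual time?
For every 60 true minutes, the faulty clock advances 66 minutes, so 1 faulty-clock minute corresponds to 60/66 true minutes.
From 8:00 to 3:09 on the faulty dial is 429 minutes.
True elapsed: 429 x 60/66 = 390 minutes = 6 hours and 30 minutes.
True time: 8:00 + 6 hours and 30 minutes = 2:30.

Final answer: 2:30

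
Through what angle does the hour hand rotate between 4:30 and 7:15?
The hour hand moves 0.5 degrees per minute.
Time elapsed: 7:15 - 4:30 = 165 minutes
Angular displacement: 165 x 0.5 = 82.5 degrees

Final answer: 82.5 degrees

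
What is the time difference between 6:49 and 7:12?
From 6:49 to 7:12:
(7 x 60 + 12) - (6 x 60 + 49) = 432 - 409 = 23 minutes
= 23 minutes

Final answer: 23 minutes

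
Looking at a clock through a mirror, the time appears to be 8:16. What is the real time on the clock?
Reflection across the vertical (12-6) axis maps a hand at angle A degrees to (360 - A) degrees, which sends a reading of T minutes past 12:00 to (720 - T) minutes past 12:00.
Mirror reads 8:16 = 496 minutes past 12:00.
Actual time: (720 - 496) mod 720 = 224 minutes = 3:44.

Final answer: 3:44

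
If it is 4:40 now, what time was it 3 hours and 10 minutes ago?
Starting time: 4:40 = 280 total minutes past 12:00
Subtracting: 3 hours and 10 minutes = 190 minutes
280 - 190 = 90 minutes
= 1 hour and 30 minutes past 12:00 = 1:30

Final answer: 1:30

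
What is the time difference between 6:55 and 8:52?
From 6:55 to 8:52:
(8 x 60 + 52) - (6 x 60 + 55) = 532 - 415 = 117 minutes
= 1 hour and 57 minutes

Final answer: 1 hour and 57 minutes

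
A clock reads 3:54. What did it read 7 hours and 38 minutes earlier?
Starting time: 3:54 = 234 total minutes past 12:00
Subtracting: 7 hours and 38 minutes = 458 minutes
234 - 458 = -224 (negative, add 12 hours = 720) = 496 minutes
= 8 hours and 16 minutes past 12:00 = 8:16

Final answer: 8:16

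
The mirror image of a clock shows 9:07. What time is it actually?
Reflection across the vertical (12-6) axis maps a hand at angle A degrees to (360 - A) degrees, which sends a reading of T minutes past 12:00 to (720 - T) minutes past 12:00.
Mirror reads 9:07 = 547 minutes past 12:00.
Actual time: (720 - 547) mod 720 = 173 minutes = 2:53.

Final answer: 2:53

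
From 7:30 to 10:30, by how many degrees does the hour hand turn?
The hour hand moves 0.5 degrees per minute.
Time elapsed: 10:30 - 7:30 = 180 minutes
Angular displacement: 180 x 0.5 = 90 degrees

Final answer: 90 degrees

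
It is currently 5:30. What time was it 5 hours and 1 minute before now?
Starting time: 5:30 = 330 total minutes past 12:00
Subtracting: 5 hours and 1 minute = 301 minutes
330 - 301 = 29 minutes
= 29 minutes past 12:00 = 12:29

Final answer: 12:29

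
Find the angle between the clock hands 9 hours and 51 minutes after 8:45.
First find the time 9 hours and 51 minutes after 8:45.
Total minutes: 8 x 60 + 45 + 9 x 60 + 51 = 1116.
1116 mod 720 = 396 minutes = 6:36.
Now compute the angle at 6:36:
Hour hand: 6 x 30 + 36 x 0.5 = 198 degrees
Minute hand: 36 x 6 = 216 degrees
Difference: |198 - 216| = 18 degrees
The angle is 18 degrees

Final answer: 18 degrees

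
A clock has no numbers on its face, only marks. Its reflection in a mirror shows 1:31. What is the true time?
Reflection across the vertical (12-6) axis maps a hand at angle A degrees to (360 - A) degrees, which sends a reading of T minutes past 12:00 to (720 - T) minutes past 12:00.
Mirror reads 1:31 = 91 minutes past 12:00.
Actual time: (720 - 91) mod 720 = 629 minutes = 10:29.

Final answer: 10:29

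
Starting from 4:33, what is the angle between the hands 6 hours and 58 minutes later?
First find the time 6 hours and 58 minutes after 4:33.
Total minutes: 4 x 60 + 33 + 6 x 60 + 58 = 691.
691 mod 720 = 691 minutes = 11:31.
Now compute the angle at 11:31:
Hour hand: 11 x 30 + 31 x 0.5 = 345.5 degrees
Minute hand: 31 x 6 = 186 degrees
Difference: |345.5 - 186| = 159.5 degrees
The angle is 159.5 degrees

Final answer: 159.5 degrees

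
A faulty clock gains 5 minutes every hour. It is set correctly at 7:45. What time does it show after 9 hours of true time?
For every 60 true minutes, the faulty clock advances 60 + 5 = 65 minutes.
True elapsed: 9 hours = 540 minutes.
Faulty clock advances: 540 x 65/60 = 585 minutes (drift: 45 minutes ahead).
Shown time: 7:45 + 585 minutes = 5:30.

Final answer: 5:30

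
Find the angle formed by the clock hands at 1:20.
Hour hand position: 1 x 30 + 20 x 0.5 = 40 degrees
Minute hand position: 20 x 6 = 120 degrees
Difference: |40 - 120| = 80 degrees
The angle between the hands is 80 degrees

Final answer: 80 degrees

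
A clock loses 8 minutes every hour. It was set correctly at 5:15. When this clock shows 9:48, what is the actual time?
For every 60 true minutes, the faulty clock advances 52 minutes, so 1 faulty-clock minute corresponds to 60/52 true minutes.
From 5:15 to 9:48 on the faulty dial is 273 minutes.
True elapsed: 273 x 60/52 = 315 minutes = 5 hours and 15 minutes.
True time: 5:15 + 5 hours and 15 minutes = 10:30.

Final answer: 10:30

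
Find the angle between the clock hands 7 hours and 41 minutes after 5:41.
First find the time 7 hours and 41 minutes after 5:41.
Total minutes: 5 x 60 + 41 + 7 x 60 + 41 = 802.
802 mod 720 = 82 minutes = 1:22.
Now compute the angle at 1:22:
Hour hand: 1 x 30 + 22 x 0.5 = 41 degrees
Minute hand: 22 x 6 = 132 degrees
Difference: |41 - 132| = 91 degrees
The angle is 91 degrees

Final answer: 91 degrees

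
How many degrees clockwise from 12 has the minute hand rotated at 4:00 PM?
The minute hand moves 6 degrees per minute.
At 4:00: 0 x 6 = 0 degrees

Final answer: 0 degrees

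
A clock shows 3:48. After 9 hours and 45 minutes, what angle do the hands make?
First find the time 9 hours and 45 minutes after 3:48.
Total minutes: 3 x 60 + 48 + 9 x 60 + 45 = 813.
813 mod 720 = 93 minutes = 1:33.
Now compute the angle at 1:33:
Hour hand: 1 x 30 + 33 x 0.5 = 46.5 degrees
Minute hand: 33 x 6 = 198 degrees
Difference: |46.5 - 198| = 151.5 degrees
The angle is 151.5 degrees

Final answer: 151.5 degrees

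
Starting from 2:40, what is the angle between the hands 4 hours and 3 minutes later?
First find the time 4 hours and 3 minutes after 2:40.
Total minutes: 2 x 60 + 40 + 4 x 60 + 3 = 403.
403 mod 720 = 403 minutes = 6:43.
Now compute the angle at 6:43:
Hour hand: 6 x 30 + 43 x 0.5 = 201.5 degrees
Minute hand: 43 x 6 = 258 degrees
Difference: |201.5 - 258| = 56.5 degrees
The angle is 56.5 degrees

Final answer: 56.5 degrees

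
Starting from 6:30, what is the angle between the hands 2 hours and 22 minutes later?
First find the time 2 hours and 22 minutes after 6:30.
Total minutes: 6 x 60 + 30 + 2 x 60 + 22 = 532.
532 mod 720 = 532 minutes = 8:52.
Now compute the angle at 8:52:
Hour hand: 8 x 30 + 52 x 0.5 = 266 degrees
Minute hand: 52 x 6 = 312 degrees
Difference: |266 - 312| = 46 degrees
The angle is 46 degrees

Final answer: 46 degrees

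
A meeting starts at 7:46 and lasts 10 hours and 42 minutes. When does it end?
Starting time: 7:46
Adding 42 minutes to 46 minutes: 46 + 42 = 88 minutes = 1 hour and 28 minutes
Adding 10 hours: 7 + 10 + 1 (carry) = 18 - 12 = 6
Final time: 6:28

Final answer: 6:28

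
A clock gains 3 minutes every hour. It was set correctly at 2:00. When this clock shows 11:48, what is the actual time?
For every 60 true minutes, the faulty clock advances 63 minutes, so 1 faulty-clock minute corresponds to 60/63 true minutes.
From 2:00 to 11:48 on the faulty dial is 588 minutes.
True elapsed: 588 x 60/63 = 560 minutes = 9 hours and 20 minutes.
True time: 2:00 + 9 hours and 20 minutes = 11:20.

Final answer: 11:20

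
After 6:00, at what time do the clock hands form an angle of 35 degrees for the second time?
At t minutes past 6:00, the hour hand is at 30 x 6 + 0.5t degrees and the minute hand is at 6t degrees.
The smaller angle between them is 35 degrees when |30H - 5.5t| = 35 or |30H - 5.5t| = 325.
With H = 6, solve 30 x 6 - 5.5t = +/- target for each target:
  t = (30 x 6 - 35) / 5.5 = 26.36
  t = (30 x 6 + 35) / 5.5 = 39.09
  t = (30 x 6 - 325) / 5.5 = -26.36 (outside (0, 60))
  t = (30 x 6 + 325) / 5.5 = 91.82 (outside (0, 60))
Valid solutions in (0, 60): {26.36, 39.09} minutes.
The second occurrence is t = 39.09 minutes.
The hands form a 35-degree angle at 39.09 minutes past 6:00.

Final answer: 39.09 minutes past 6:00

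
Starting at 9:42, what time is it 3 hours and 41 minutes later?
Starting time: 9:42
Adding 41 minutes to 42 minutes: 42 + 41 = 83 minutes = 1 hour and 23 minutes
Adding 3 hours: 9 + 3 + 1 (carry) = 13 - 12 = 1
Final time: 1:23

Final answer: 1:23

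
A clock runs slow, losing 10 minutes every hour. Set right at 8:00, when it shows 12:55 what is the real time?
For every 60 true minutes, the faulty clock advances 50 minutes, so 1 faulty-clock minute corresponds to 60/50 true minutes.
From 8:00 to 12:55 on the faulty dial is 295 minutes.
True elapsed: 295 x 60/50 = 354 minutes = 5 hours and 54 minutes.
True time: 8:00 + 5 hours and 54 minutes = 1:54.

Final answer: 1:54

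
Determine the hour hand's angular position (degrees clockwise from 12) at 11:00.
The hour hand moves 30 degrees per hour and 0.5 degrees per minute.
At 11:00: (11) x 30 + 0 x 0.5 = 330 + 0 = 330 degrees

Final answer: 330 degrees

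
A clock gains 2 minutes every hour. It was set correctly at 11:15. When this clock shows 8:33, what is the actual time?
For every 60 true minutes, the faulty clock advances 62 minutes, so 1 faulty-clock minute corresponds to 60/62 true minutes.
From 11:15 to 8:33 on the faulty dial is 558 minutes.
True elapsed: 558 x 60/62 = 540 minutes = 9 hours.
True time: 11:15 + 9 hours = 8:15.

Final answer: 8:15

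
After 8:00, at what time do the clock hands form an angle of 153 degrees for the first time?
At t minutes past 8:00, the hour hand is at 30 x 8 + 0.5t degrees and the minute hand is at 6t degrees.
The smaller angle between them is 153 degrees when |30H - 5.5t| = 153 or |30H - 5.5t| = 207.
With H = 8, solve 30 x 8 - 5.5t = +/- target for each target:
  t = (30 x 8 - 153) / 5.5 = 15.82
  t = (30 x 8 + 153) / 5.5 = 71.45 (outside (0, 60))
  t = (30 x 8 - 207) / 5.5 = 6
  t = (30 x 8 + 207) / 5.5 = 81.27 (outside (0, 60))
Valid solutions in (0, 60): {6, 15.82} minutes.
The first occurrence is t = 6 minutes.
The hands form a 153-degree angle at 6 minutes past 8:00.

Final answer: 6 minutes past 8:00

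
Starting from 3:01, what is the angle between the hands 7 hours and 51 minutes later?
First find the time 7 hours and 51 minutes after 3:01.
Total minutes: 3 x 60 + 1 + 7 x 60 + 51 = 652.
652 mod 720 = 652 minutes = 10:52.
Now compute the angle at 10:52:
Hour hand: 10 x 30 + 52 x 0.5 = 326 degrees
Minute hand: 52 x 6 = 312 degrees
Difference: |326 - 312| = 14 degrees
The angle is 14 degrees

Final answer: 14 degrees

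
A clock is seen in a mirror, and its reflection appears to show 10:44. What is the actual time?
Reflection across the vertical (12-6) axis maps a hand at angle A degrees to (360 - A) degrees, which sends a reading of T minutes past 12:00 to (720 - T) minutes past 12:00.
Mirror reads 10:44 = 644 minutes past 12:00.
Actual time: (720 - 644) mod 720 = 76 minutes = 1:16.

Final answer: 1:16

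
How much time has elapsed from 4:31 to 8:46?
From 4:31 to 8:46:
(8 x 60 + 46) - (4 x 60 + 31) = 526 - 271 = 255 minutes
= 4 hours and 15 minutes

Final answer: 4 hours and 15 minutes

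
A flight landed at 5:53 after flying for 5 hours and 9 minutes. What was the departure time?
Starting time: 5:53 = 353 total minutes past 12:00
Subtracting: 5 hours and 9 minutes = 309 minutes
353 - 309 = 44 minutes
= 44 minutes past 12:00 = 12:44

Final answer: 12:44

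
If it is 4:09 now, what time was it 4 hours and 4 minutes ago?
Starting time: 4:09 = 249 total minutes past 12:00
Subtracting: 4 hours and 4 minutes = 244 minutes
249 - 244 = 5 minutes
= 5 minutes past 12:00 = 12:05

Final answer: 12:05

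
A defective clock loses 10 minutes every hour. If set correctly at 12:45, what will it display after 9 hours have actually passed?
For every 60 true minutes, the faulty clock advances 60 - 10 = 50 minutes.
True elapsed: 9 hours = 540 minutes.
Faulty clock advances: 540 x 50/60 = 450 minutes (drift: 90 minutes behind).
Shown time: 12:45 + 450 minutes = 8:15.

Final answer: 8:15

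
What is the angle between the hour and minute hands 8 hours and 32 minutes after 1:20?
First find the time 8 hours and 32 minutes after 1:20.
Total minutes: 1 x 60 + 20 + 8 x 60 + 32 = 592.
592 mod 720 = 592 minutes = 9:52.
Now compute the angle at 9:52:
Hour hand: 9 x 30 + 52 x 0.5 = 296 degrees
Minute hand: 52 x 6 = 312 degrees
Difference: |296 - 312| = 16 degrees
The angle is 16 degrees

Final answer: 16 degrees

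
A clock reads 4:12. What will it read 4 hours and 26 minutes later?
Starting time: 4:12
Adding 26 minutes to 12 minutes: 12 + 26 = 38 minutes
Adding 4 hours: 4 + 4 = 8
Final time: 8:38

Final answer: 8:38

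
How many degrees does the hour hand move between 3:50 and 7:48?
The hour hand moves 0.5 degrees per minute.
Time elapsed: 7:48 - 3:50 = 238 minutes
Angular displacement: 238 x 0.5 = 119 degrees

Final answer: 119 degrees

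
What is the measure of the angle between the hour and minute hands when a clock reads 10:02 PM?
Hour hand position: 10 x 30 + 2 x 0.5 = 301 degrees
Minute hand position: 2 x 6 = 12 degrees
Difference: |301 - 12| = 289 degrees
Since 289 > 180, the smaller angle is 360 - 289 = 71 degrees

Final answer: 71 degrees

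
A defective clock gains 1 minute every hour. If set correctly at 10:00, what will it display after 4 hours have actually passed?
For every 60 true minutes, the faulty clock advances 60 + 1 = 61 minutes.
True elapsed: 4 hours = 240 minutes.
Faulty clock advances: 240 x 61/60 = 244 minutes (drift: 4 minutes ahead).
Shown time: 10:00 + 244 minutes = 2:04.

Final answer: 2:04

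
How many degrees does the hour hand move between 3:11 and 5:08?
The hour hand moves 0.5 degrees per minute.
Time elapsed: 5:08 - 3:11 = 117 minutes
Angular displacement: 117 x 0.5 = 58.5 degrees

Final answer: 58.5 degrees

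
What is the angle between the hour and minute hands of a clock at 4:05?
Hour hand position: 4 x 30 + 5 x 0.5 = 122.5 degrees
Minute hand position: 5 x 6 = 30 degrees
Difference: |122.5 - 30| = 92.5 degrees
The angle between the hands is 92.5 degrees

Final answer: 92.5 degrees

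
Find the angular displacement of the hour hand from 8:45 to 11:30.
The hour hand moves 0.5 degrees per minute.
Time elapsed: 11:30 - 8:45 = 165 minutes
Angular displacement: 165 x 0.5 = 82.5 degrees

Final answer: 82.5 degrees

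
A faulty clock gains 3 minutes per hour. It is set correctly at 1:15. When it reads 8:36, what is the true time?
For every 60 true minutes, the faulty clock advances 63 minutes, so 1 faulty-clock minute corresponds to 60/63 true minutes.
From 1:15 to 8:36 on the faulty dial is 441 minutes.
True elapsed: 441 x 60/63 = 420 minutes = 7 hours.
True time: 1:15 + 7 hours = 8:15.

Final answer: 8:15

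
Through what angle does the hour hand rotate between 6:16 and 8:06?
The hour hand moves 0.5 degrees per minute.
Time elapsed: 8:06 - 6:16 = 110 minutes
Angular displacement: 110 x 0.5 = 55 degrees

Final answer: 55 degrees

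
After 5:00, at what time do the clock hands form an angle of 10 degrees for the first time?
At t minutes past 5:00, the hour hand is at 30 x 5 + 0.5t degrees and the minute hand is at 6t degrees.
The smaller angle between them is 10 degrees when |30H - 5.5t| = 10 or |30H - 5.5t| = 350.
With H = 5, solve 30 x 5 - 5.5t = +/- target for each target:
  t = (30 x 5 - 10) / 5.5 = 25.45
  t = (30 x 5 + 10) / 5.5 = 29.09
  t = (30 x 5 - 350) / 5.5 = -36.36 (outside (0, 60))
  t = (30 x 5 + 350) / 5.5 = 90.91 (outside (0, 60))
Valid solutions in (0, 60): {25.45, 29.09} minutes.
The first occurrence is t = 25.45 minutes.
The hands form a 10-degree angle at 25.45 minutes past 5:00.

Final answer: 25.45 minutes past 5:00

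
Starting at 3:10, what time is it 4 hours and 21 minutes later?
Starting time: 3:10
Adding 21 minutes to 10 minutes: 10 + 21 = 31 minutes
Adding 4 hours: 3 + 4 = 7
Final time: 7:31

Final answer: 7:31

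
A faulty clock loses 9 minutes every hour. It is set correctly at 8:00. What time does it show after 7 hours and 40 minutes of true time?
For every 60 true minutes, the faulty clock advances 60 - 9 = 51 minutes.
True elapsed: 7 hours and 40 minutes = 460 minutes.
Faulty clock advances: 460 x 51/60 = 391 minutes (drift: 69 minutes behind).
Shown time: 8:00 + 391 minutes = 2:31.

Final answer: 2:31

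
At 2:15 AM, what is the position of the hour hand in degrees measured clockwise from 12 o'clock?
The hour hand moves 30 degrees per hour and 0.5 degrees per minute.
At 2:15: (2) x 30 + 15 x 0.5 = 60 + 7.5 = 67.5 degrees

Final answer: 67.5 degrees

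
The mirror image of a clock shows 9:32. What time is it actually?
Reflection across the vertical (12-6) axis maps a hand at angle A degrees to (360 - A) degrees, which sends a reading of T minutes past 12:00 to (720 - T) minutes past 12:00.
Mirror reads 9:32 = 572 minutes past 12:00.
Actual time: (720 - 572) mod 720 = 148 minutes = 2:28.

Final answer: 2:28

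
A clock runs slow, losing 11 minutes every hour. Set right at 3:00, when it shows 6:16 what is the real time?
For every 60 true minutes, the faulty clock advances 49 minutes, so 1 faulty-clock minute corresponds to 60/49 true minutes.
From 3:00 to 6:16 on the faulty dial is 196 minutes.
True elapsed: 196 x 60/49 = 240 minutes = 4 hours.
True time: 3:00 + 4 hours = 7:00.

Final answer: 7:00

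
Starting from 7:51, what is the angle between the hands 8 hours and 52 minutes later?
First find the time 8 hours and 52 minutes after 7:51.
Total minutes: 7 x 60 + 51 + 8 x 60 + 52 = 1003.
1003 mod 720 = 283 minutes = 4:43.
Now compute the angle at 4:43:
Hour hand: 4 x 30 + 43 x 0.5 = 141.5 degrees
Minute hand: 43 x 6 = 258 degrees
Difference: |141.5 - 258| = 116.5 degrees
The angle is 116.5 degrees

Final answer: 116.5 degrees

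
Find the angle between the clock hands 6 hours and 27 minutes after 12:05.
First find the time 6 hours and 27 minutes after 12:05.
Total minutes: 12 x 60 + 5 + 6 x 60 + 27 = 1112.
1112 mod 720 = 392 minutes = 6:32.
Now compute the angle at 6:32:
Hour hand: 6 x 30 + 32 x 0.5 = 196 degrees
Minute hand: 32 x 6 = 192 degrees
Difference: |196 - 192| = 4 degrees
The angle is 4 degrees

Final answer: 4 degrees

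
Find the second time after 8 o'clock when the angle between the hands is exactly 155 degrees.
At t minutes past 8:00, the hour hand is at 30 x 8 + 0.5t degrees and the minute hand is at 6t degrees.
The smaller angle between them is 155 degrees when |30H - 5.5t| = 155 or |30H - 5.5t| = 205.
With H = 8, solve 30 x 8 - 5.5t = +/- target for each target:
  t = (30 x 8 - 155) / 5.5 = 15.45
  t = (30 x 8 + 155) / 5.5 = 71.82 (outside (0, 60))
  t = (30 x 8 - 205) / 5.5 = 6.36
  t = (30 x 8 + 205) / 5.5 = 80.91 (outside (0, 60))
Valid solutions in (0, 60): {6.36, 15.45} minutes.
The second occurrence is t = 15.45 minutes.
The hands form a 155-degree angle at 15.45 minutes past 8:00.

Final answer: 15.45 minutes past 8:00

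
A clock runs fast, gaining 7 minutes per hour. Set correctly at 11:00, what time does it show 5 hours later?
For every 60 true minutes, the faulty clock advances 60 + 7 = 67 minutes.
True elapsed: 5 hours = 300 minutes.
Faulty clock advances: 300 x 67/60 = 335 minutes (drift: 35 minutes ahead).
Shown time: 11:00 + 335 minutes = 4:35.

Final answer: 4:35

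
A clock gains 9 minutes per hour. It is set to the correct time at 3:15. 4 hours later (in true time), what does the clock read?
For every 60 true minutes, the faulty clock advances 60 + 9 = 69 minutes.
True elapsed: 4 hours = 240 minutes.
Faulty clock advances: 240 x 69/60 = 276 minutes (drift: 36 minutes ahead).
Shown time: 3:15 + 276 minutes = 7:51.

Final answer: 7:51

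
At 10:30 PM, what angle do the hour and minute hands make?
Hour hand position: 10 x 30 + 30 x 0.5 = 315 degrees
Minute hand position: 30 x 6 = 180 degrees
Difference: |315 - 180| = 135 degrees
The angle between the hands is 135 degrees

Final answer: 135 degrees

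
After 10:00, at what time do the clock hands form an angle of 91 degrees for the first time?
At t minutes past 10:00, the hour hand is at 30 x 10 + 0.5t degrees and the minute hand is at 6t degrees.
The smaller angle between them is 91 degrees when |30H - 5.5t| = 91 or |30H - 5.5t| = 269.
With H = 10, solve 30 x 10 - 5.5t = +/- target for each target:
  t = (30 x 10 - 91) / 5.5 = 38
  t = (30 x 10 + 91) / 5.5 = 71.09 (outside (0, 60))
  t = (30 x 10 - 269) / 5.5 = 5.64
  t = (30 x 10 + 269) / 5.5 = 103.45 (outside (0, 60))
Valid solutions in (0, 60): {5.64, 38} minutes.
The first occurrence is t = 5.64 minutes.
The hands form a 91-degree angle at 5.64 minutes past 10:00.

Final answer: 5.64 minutes past 10:00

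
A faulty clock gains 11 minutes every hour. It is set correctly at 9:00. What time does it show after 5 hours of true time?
For every 60 true minutes, the faulty clock advances 60 + 11 = 71 minutes.
True elapsed: 5 hours = 300 minutes.
Faulty clock advances: 300 x 71/60 = 355 minutes (drift: 55 minutes ahead).
Shown time: 9:00 + 355 minutes = 2:55.

Final answer: 2:55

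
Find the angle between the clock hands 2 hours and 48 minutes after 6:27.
First find the time 2 hours and 48 minutes after 6:27.
Total minutes: 6 x 60 + 27 + 2 x 60 + 48 = 555.
555 mod 720 = 555 minutes = 9:15.
Now compute the angle at 9:15:
Hour hand: 9 x 30 + 15 x 0.5 = 277.5 degrees
Minute hand: 15 x 6 = 90 degrees
Difference: |277.5 - 90| = 187.5 degrees
Smaller angle: 360 - 187.5 = 172.5 degrees

Final answer: 172.5 degrees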